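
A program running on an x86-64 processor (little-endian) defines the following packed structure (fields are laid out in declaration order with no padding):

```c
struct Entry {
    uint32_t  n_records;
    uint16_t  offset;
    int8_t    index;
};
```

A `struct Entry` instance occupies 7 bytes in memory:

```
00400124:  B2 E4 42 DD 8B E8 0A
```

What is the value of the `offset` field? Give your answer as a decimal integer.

59531

`offset` follows `n_records` (4 bytes), so it starts at byte offset 4 and occupies 2 bytes.
Bytes at offsets 4..5: 8B E8.
Little-endian: lowest address holds the least-significant byte.
Reassemble most-significant byte first: E8 8B → 0xE88B.
0xE88B = 59531.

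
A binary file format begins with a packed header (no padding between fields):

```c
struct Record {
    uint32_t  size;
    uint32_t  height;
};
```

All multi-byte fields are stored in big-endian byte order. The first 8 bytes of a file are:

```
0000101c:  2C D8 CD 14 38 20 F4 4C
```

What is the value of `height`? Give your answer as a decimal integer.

`height` follows `size` (4 bytes), so it starts at byte offset 4 and occupies 4 bytes.
Bytes at offsets 4..7: 38 20 F4 4C.
Big-endian stores the most-significant byte at the lowest address.
The bytes are already most-significant first: 0x3820F44C.
0x3820F44C = 941683788.

941683788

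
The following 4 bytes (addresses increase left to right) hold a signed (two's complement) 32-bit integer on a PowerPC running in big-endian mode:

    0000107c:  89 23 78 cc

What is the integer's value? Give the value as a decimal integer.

-1994164020

In big-endian order the high byte comes first in memory.
The bytes are already most-significant first: 0x892378CC.
Top bit is set, so as a signed 32-bit value this is 0x892378CC − 2^32 = -1994164020.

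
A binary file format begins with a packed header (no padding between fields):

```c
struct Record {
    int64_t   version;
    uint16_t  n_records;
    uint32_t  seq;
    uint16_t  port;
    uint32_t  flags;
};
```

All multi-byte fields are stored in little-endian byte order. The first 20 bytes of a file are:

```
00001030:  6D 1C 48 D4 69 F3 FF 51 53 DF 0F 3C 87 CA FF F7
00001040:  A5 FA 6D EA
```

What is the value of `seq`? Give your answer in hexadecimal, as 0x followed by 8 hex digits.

`seq` follows `version` (8 B), `n_records` (2 B), so it starts at offset 8 + 2 = 10 and occupies 4 bytes.
Bytes at offsets 10..13: 0F 3C 87 CA.
Little-endian: lowest address holds the least-significant byte.
Reassemble most-significant byte first: CA 87 3C 0F → 0xCA873C0F.

0xCA873C0F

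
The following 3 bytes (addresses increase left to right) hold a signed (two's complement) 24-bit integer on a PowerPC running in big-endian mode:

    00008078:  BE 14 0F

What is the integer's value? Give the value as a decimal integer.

-4320241

Big-endian stores the most-significant byte at the lowest address.
The bytes are already most-significant first: 0xBE140F.
Top bit is set, so as a signed 24-bit value this is 0xBE140F − 2^24 = -4320241.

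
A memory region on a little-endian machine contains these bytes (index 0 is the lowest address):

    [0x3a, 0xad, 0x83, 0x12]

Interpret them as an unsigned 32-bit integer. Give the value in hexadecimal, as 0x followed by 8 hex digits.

In little-endian order the low byte comes first in memory.
Reassemble most-significant byte first: 12 83 AD 3A → 0x1283AD3A.

0x1283AD3A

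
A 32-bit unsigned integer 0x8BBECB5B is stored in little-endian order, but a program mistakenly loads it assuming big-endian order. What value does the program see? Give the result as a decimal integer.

1540079243

Stored little-endian, the bytes at ascending addresses are 5B CB BE 8B.
Read back as big-endian, the last byte is least significant, giving 0x5BCBBE8B.
0x5BCBBE8B = 1540079243.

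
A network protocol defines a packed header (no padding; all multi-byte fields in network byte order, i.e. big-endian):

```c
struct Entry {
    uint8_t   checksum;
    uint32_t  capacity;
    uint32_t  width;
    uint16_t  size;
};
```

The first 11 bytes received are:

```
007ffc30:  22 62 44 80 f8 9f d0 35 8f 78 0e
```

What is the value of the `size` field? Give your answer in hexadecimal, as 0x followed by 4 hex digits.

`size` follows `checksum` (1 B), `capacity` (4 B), `width` (4 B), so it starts at offset 1 + 4 + 4 = 9 and occupies 2 bytes.
Bytes at offsets 9..10: 78 0E.
Big-endian: lowest address holds the most-significant byte.
The bytes are already most-significant first: 0x780E.

0x780E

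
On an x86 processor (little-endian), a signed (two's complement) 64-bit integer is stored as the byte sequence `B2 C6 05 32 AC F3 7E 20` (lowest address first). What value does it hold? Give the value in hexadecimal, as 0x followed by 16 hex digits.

0x207EF3AC3205C6B2

Little-endian stores the least-significant byte at the lowest address.
Reassemble most-significant byte first: 20 7E F3 AC 32 05 C6 B2 → 0x207EF3AC3205C6B2.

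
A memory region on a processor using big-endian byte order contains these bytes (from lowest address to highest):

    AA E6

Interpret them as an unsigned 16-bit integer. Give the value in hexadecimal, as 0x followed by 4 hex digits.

Big-endian stores the most-significant byte at the lowest address.
The bytes are already most-significant first: 0xAAE6.

0xAAE6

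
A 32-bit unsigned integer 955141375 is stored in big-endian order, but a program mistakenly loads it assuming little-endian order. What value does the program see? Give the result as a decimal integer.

955141375 in 32-bit hexadecimal is 0x38EE4CFF.
Stored big-endian, the bytes at ascending addresses are 38 EE 4C FF.
Read back as little-endian, the first byte is least significant, giving 0xFF4CEE38.
0xFF4CEE38 = 4283231800.

4283231800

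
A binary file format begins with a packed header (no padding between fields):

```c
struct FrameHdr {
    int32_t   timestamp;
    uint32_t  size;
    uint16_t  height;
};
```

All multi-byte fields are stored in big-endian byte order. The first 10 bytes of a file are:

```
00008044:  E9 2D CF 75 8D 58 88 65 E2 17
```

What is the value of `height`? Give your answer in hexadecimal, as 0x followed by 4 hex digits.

`height` follows `timestamp` (4 B), `size` (4 B), so it starts at offset 4 + 4 = 8 and occupies 2 bytes.
Bytes at offsets 8..9: E2 17.
Big-endian stores the most-significant byte at the lowest address.
The bytes are already most-significant first: 0xE217.

0xE217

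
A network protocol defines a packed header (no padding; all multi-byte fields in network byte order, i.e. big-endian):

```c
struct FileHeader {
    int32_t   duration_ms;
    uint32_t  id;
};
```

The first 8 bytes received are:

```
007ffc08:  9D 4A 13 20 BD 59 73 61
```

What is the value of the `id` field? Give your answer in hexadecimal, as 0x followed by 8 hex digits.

`id` follows `duration_ms` (4 bytes), so it starts at byte offset 4 and occupies 4 bytes.
Bytes at offsets 4..7: BD 59 73 61.
In big-endian order the high byte comes first in memory.
The bytes are already most-significant first: 0xBD597361.

0xBD597361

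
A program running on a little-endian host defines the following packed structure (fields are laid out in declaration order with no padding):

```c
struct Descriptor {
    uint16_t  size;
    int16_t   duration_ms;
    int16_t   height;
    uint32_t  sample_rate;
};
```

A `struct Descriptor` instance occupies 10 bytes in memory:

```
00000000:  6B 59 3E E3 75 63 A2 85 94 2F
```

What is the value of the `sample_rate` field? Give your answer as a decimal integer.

`sample_rate` follows `size` (2 B), `duration_ms` (2 B), `height` (2 B), so it starts at offset 2 + 2 + 2 = 6 and occupies 4 bytes.
Bytes at offsets 6..9: A2 85 94 2F.
In little-endian order the low byte comes first in memory.
Reassemble most-significant byte first: 2F 94 85 A2 → 0x2F9485A2.
0x2F9485A2 = 798262690.

798262690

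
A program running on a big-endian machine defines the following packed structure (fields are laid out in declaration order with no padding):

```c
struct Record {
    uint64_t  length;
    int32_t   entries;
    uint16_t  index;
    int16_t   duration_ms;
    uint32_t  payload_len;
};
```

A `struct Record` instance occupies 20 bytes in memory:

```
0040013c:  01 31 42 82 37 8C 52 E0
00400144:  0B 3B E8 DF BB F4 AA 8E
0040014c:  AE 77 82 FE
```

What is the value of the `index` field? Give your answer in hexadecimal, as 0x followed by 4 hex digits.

`index` follows `length` (8 B), `entries` (4 B), so it starts at offset 8 + 4 = 12 and occupies 2 bytes.
Bytes at offsets 12..13: BB F4.
Big-endian stores the most-significant byte at the lowest address.
The bytes are already most-significant first: 0xBBF4.

0xBBF4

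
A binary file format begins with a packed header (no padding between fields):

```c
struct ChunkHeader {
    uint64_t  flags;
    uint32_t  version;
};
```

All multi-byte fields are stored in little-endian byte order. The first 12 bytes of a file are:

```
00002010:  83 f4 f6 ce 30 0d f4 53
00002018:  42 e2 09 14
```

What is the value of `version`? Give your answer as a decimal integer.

336192066

`version` follows `flags` (8 bytes), so it starts at byte offset 8 and occupies 4 bytes.
Bytes at offsets 8..11: 42 E2 09 14.
Little-endian: lowest address holds the least-significant byte.
Reassemble most-significant byte first: 14 09 E2 42 → 0x1409E242.
0x1409E242 = 336192066.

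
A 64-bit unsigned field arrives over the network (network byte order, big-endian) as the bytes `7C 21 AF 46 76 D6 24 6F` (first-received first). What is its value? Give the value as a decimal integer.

Big-endian: lowest address holds the most-significant byte.
The bytes are already most-significant first: 0x7C21AF4676D6246F.
0x7C21AF4676D6246F = 8944623052110832751.

8944623052110832751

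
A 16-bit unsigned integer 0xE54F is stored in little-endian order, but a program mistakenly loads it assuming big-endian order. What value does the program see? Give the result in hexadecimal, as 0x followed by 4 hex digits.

0x4FE5

Stored little-endian, the bytes at ascending addresses are 4F E5.
Read back as big-endian, the last byte is least significant, giving 0x4FE5.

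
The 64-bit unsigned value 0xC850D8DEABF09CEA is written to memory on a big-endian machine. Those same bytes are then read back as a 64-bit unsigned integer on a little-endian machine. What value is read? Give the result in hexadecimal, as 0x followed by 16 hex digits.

0xEA9CF0ABDED850C8

Stored big-endian, the bytes at ascending addresses are C8 50 D8 DE AB F0 9C EA.
Read back as little-endian, the first byte is least significant, giving 0xEA9CF0ABDED850C8.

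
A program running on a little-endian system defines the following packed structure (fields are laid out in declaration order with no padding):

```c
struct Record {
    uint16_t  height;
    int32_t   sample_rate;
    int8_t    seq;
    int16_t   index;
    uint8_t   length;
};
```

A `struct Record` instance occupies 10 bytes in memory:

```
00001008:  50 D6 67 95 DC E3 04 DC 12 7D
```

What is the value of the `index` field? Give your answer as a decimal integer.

4828

`index` follows `height` (2 B), `sample_rate` (4 B), `seq` (1 B), so it starts at offset 2 + 4 + 1 = 7 and occupies 2 bytes.
Bytes at offsets 7..8: DC 12.
In little-endian order the low byte comes first in memory.
Reassemble most-significant byte first: 12 DC → 0x12DC.
0x12DC = 4828.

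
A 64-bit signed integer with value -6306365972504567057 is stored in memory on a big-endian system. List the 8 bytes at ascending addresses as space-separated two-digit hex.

Two's complement of -6306365972504567057 in 64 bits: 6306365972504567057 = 0x5784B6707EBEDD11; invert → 0xA87B498F814122EE; add 1 → 0xA87B498F814122EF.
Split into bytes (most-significant first): A8 7B 49 8F 81 41 22 EF.
In big-endian order the high byte comes first in memory.
So the memory order matches the most-significant-first order: A8 7B 49 8F 81 41 22 EF.

A8 7B 49 8F 81 41 22 EF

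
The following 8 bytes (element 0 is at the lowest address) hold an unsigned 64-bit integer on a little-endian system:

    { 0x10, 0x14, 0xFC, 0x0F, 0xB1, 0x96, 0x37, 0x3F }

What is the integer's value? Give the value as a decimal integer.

4555275235330102288

Little-endian stores the least-significant byte at the lowest address.
Reassemble most-significant byte first: 3F 37 96 B1 0F FC 14 10 → 0x3F3796B10FFC1410.
0x3F3796B10FFC1410 = 4555275235330102288.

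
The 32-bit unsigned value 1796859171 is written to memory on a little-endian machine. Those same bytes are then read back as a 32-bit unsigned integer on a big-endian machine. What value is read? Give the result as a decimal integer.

1796859171 in 32-bit hexadecimal is 0x6B19E523.
Stored little-endian, the bytes at ascending addresses are 23 E5 19 6B.
Read back as big-endian, the last byte is least significant, giving 0x23E5196B.
0x23E5196B = 602216811.

602216811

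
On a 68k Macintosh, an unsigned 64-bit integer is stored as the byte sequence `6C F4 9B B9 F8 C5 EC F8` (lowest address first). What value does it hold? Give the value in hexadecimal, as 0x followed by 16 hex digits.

In big-endian order the high byte comes first in memory.
The bytes are already most-significant first: 0x6CF49BB9F8C5ECF8.

0x6CF49BB9F8C5ECF8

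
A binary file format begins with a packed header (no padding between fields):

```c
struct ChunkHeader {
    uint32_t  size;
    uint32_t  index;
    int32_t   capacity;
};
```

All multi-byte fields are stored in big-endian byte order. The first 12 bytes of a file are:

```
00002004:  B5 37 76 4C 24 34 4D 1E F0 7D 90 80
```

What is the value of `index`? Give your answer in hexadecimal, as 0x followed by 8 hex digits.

`index` follows `size` (4 bytes), so it starts at byte offset 4 and occupies 4 bytes.
Bytes at offsets 4..7: 24 34 4D 1E.
Big-endian: lowest address holds the most-significant byte.
The bytes are already most-significant first: 0x24344D1E.

0x24344D1E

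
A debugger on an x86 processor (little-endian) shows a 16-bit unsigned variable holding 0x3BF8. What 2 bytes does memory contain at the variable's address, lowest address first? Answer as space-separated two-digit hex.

F8 3B

Split into bytes (most-significant first): 3B F8.
In little-endian order the low byte comes first in memory.
So at ascending addresses the bytes are F8 3B.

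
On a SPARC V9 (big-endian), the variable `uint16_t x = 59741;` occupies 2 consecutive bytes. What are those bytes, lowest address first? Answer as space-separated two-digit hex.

E9 5D

59741 in hexadecimal, padded to 16 bits, is 0xE95D.
Split into bytes (most-significant first): E9 5D.
In big-endian order the high byte comes first in memory.
So the memory order matches the most-significant-first order: E9 5D.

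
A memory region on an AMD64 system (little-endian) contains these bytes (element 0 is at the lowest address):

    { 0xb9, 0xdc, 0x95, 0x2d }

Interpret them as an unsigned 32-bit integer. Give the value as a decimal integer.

764796089

Little-endian stores the least-significant byte at the lowest address.
Reassemble most-significant byte first: 2D 95 DC B9 → 0x2D95DCB9.
0x2D95DCB9 = 764796089.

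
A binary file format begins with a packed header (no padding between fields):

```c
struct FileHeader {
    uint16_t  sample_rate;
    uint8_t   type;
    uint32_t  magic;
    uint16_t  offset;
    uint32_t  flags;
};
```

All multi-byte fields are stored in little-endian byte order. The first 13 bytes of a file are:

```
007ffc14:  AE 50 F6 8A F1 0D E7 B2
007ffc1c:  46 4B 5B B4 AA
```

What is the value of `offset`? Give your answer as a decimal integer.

18098

`offset` follows `sample_rate` (2 B), `type` (1 B), `magic` (4 B), so it starts at offset 2 + 1 + 4 = 7 and occupies 2 bytes.
Bytes at offsets 7..8: B2 46.
In little-endian order the low byte comes first in memory.
Reassemble most-significant byte first: 46 B2 → 0x46B2.
0x46B2 = 18098.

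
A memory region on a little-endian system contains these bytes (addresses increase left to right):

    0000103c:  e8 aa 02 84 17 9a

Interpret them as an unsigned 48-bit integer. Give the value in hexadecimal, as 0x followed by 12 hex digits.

0x9A178402AAE8

Little-endian: lowest address holds the least-significant byte.
Reassemble most-significant byte first: 9A 17 84 02 AA E8 → 0x9A178402AAE8.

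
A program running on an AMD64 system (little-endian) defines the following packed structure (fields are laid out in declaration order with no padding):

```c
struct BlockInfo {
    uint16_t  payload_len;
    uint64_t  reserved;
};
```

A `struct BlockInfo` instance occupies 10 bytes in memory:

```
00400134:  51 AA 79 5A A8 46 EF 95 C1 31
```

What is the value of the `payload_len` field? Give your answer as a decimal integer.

43601

`payload_len` is the first field, at byte offset 0, occupying 2 bytes.
Bytes at offsets 0..1: 51 AA.
In little-endian order the low byte comes first in memory.
Reassemble most-significant byte first: AA 51 → 0xAA51.
0xAA51 = 43601.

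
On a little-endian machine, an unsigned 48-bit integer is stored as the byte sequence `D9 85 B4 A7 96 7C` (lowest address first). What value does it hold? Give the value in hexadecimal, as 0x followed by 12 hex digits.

0x7C96A7B485D9

Little-endian: lowest address holds the least-significant byte.
Reassemble most-significant byte first: 7C 96 A7 B4 85 D9 → 0x7C96A7B485D9.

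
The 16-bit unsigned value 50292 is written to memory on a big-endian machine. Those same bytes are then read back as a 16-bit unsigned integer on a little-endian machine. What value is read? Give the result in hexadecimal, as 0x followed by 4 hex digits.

0x74C4

50292 in 16-bit hexadecimal is 0xC474.
Stored big-endian, the bytes at ascending addresses are C4 74.
Read back as little-endian, the first byte is least significant, giving 0x74C4.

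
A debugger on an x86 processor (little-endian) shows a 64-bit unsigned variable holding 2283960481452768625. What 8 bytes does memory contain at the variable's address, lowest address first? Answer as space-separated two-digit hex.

71 BD 05 FA F4 41 B2 1F

2283960481452768625 in hexadecimal, padded to 64 bits, is 0x1FB241F4FA05BD71.
Split into bytes (most-significant first): 1F B2 41 F4 FA 05 BD 71.
Little-endian: lowest address holds the least-significant byte.
So at ascending addresses the bytes are 71 BD 05 FA F4 41 B2 1F.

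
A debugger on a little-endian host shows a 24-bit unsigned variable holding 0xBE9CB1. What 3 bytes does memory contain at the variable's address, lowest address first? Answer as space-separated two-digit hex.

B1 9C BE

Split into bytes (most-significant first): BE 9C B1.
Little-endian: lowest address holds the least-significant byte.
So at ascending addresses the bytes are B1 9C BE.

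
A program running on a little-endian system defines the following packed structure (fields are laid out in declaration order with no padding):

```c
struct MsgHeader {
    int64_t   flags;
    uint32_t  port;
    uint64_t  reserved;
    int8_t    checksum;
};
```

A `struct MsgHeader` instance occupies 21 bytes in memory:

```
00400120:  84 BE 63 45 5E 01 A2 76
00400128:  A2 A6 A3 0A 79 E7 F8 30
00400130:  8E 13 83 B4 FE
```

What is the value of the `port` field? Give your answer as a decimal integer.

178497186

`port` follows `flags` (8 bytes), so it starts at byte offset 8 and occupies 4 bytes.
Bytes at offsets 8..11: A2 A6 A3 0A.
Little-endian stores the least-significant byte at the lowest address.
Reassemble most-significant byte first: 0A A3 A6 A2 → 0x0AA3A6A2.
0x0AA3A6A2 = 178497186.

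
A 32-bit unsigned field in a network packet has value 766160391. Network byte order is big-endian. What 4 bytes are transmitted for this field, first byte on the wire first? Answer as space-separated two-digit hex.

2D AA AE 07

766160391 in hexadecimal, padded to 32 bits, is 0x2DAAAE07.
Split into bytes (most-significant first): 2D AA AE 07.
Big-endian: lowest address holds the most-significant byte.
So the memory order matches the most-significant-first order: 2D AA AE 07.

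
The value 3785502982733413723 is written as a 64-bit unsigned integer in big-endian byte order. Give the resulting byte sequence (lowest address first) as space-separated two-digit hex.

34 88 CE E8 06 01 BD 5B

3785502982733413723 in hexadecimal, padded to 64 bits, is 0x3488CEE80601BD5B.
Split into bytes (most-significant first): 34 88 CE E8 06 01 BD 5B.
In big-endian order the high byte comes first in memory.
So the memory order matches the most-significant-first order: 34 88 CE E8 06 01 BD 5B.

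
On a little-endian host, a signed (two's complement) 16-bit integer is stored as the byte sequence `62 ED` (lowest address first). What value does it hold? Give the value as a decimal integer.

-4766

Little-endian stores the least-significant byte at the lowest address.
Reassemble most-significant byte first: ED 62 → 0xED62.
Top bit is set, so as a signed 16-bit value this is 0xED62 − 2^16 = -4766.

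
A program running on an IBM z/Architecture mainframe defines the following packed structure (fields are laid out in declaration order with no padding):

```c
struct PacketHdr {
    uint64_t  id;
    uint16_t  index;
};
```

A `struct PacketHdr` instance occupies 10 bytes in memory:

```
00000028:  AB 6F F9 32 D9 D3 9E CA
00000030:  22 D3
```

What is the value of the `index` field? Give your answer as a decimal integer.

8915

`index` follows `id` (8 bytes), so it starts at byte offset 8 and occupies 2 bytes.
Bytes at offsets 8..9: 22 D3.
Big-endian stores the most-significant byte at the lowest address.
The bytes are already most-significant first: 0x22D3.
0x22D3 = 8915.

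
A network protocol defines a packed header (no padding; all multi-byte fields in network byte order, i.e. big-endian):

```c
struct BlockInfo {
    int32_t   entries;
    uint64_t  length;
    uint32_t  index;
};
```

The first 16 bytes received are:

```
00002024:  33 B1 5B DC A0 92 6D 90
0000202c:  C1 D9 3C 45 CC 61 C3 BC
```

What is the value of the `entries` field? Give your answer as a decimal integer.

867261404

`entries` is the first field, at byte offset 0, occupying 4 bytes.
Bytes at offsets 0..3: 33 B1 5B DC.
Big-endian stores the most-significant byte at the lowest address.
The bytes are already most-significant first: 0x33B15BDC.
0x33B15BDC = 867261404.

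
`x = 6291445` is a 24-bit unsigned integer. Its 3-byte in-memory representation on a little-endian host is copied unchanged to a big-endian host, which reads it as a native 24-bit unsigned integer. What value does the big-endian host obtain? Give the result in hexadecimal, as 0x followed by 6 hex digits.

0xF5FF5F

6291445 in 24-bit hexadecimal is 0x5FFFF5.
Stored little-endian, the bytes at ascending addresses are F5 FF 5F.
Read back as big-endian, the last byte is least significant, giving 0xF5FF5F.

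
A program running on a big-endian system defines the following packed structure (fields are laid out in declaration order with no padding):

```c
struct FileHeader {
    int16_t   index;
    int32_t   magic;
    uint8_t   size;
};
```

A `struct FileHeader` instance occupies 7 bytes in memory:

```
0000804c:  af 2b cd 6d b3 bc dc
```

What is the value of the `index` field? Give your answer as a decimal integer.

`index` is the first field, at byte offset 0, occupying 2 bytes.
Bytes at offsets 0..1: AF 2B.
Big-endian stores the most-significant byte at the lowest address.
The bytes are already most-significant first: 0xAF2B.
Top bit is set, so as a signed 16-bit value this is 0xAF2B − 2^16 = -20693.

-20693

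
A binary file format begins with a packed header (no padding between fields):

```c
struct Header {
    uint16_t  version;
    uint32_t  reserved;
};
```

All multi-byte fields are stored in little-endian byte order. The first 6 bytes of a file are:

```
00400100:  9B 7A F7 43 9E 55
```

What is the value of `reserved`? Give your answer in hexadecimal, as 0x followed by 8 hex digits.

0x559E43F7

`reserved` follows `version` (2 bytes), so it starts at byte offset 2 and occupies 4 bytes.
Bytes at offsets 2..5: F7 43 9E 55.
In little-endian order the low byte comes first in memory.
Reassemble most-significant byte first: 55 9E 43 F7 → 0x559E43F7.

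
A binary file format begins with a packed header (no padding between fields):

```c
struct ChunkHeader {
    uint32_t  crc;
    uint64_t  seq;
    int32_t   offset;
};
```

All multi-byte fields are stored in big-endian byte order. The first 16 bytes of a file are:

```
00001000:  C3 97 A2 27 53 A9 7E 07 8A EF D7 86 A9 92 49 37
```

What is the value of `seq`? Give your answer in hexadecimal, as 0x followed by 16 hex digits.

`seq` follows `crc` (4 bytes), so it starts at byte offset 4 and occupies 8 bytes.
Bytes at offsets 4..11: 53 A9 7E 07 8A EF D7 86.
In big-endian order the high byte comes first in memory.
The bytes are already most-significant first: 0x53A97E078AEFD786.

0x53A97E078AEFD786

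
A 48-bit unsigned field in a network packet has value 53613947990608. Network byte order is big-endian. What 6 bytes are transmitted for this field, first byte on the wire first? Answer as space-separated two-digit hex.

30 C2 F8 53 32 50

53613947990608 in hexadecimal, padded to 48 bits, is 0x30C2F8533250.
Split into bytes (most-significant first): 30 C2 F8 53 32 50.
Big-endian stores the most-significant byte at the lowest address.
So the memory order matches the most-significant-first order: 30 C2 F8 53 32 50.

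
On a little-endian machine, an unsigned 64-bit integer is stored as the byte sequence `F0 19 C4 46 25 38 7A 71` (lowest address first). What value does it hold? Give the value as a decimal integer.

8176909806196759024

In little-endian order the low byte comes first in memory.
Reassemble most-significant byte first: 71 7A 38 25 46 C4 19 F0 → 0x717A382546C419F0.
0x717A382546C419F0 = 8176909806196759024.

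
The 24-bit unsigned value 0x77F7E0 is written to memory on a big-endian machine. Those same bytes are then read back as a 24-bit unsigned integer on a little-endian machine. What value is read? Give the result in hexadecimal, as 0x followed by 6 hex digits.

0xE0F777

Stored big-endian, the bytes at ascending addresses are 77 F7 E0.
Read back as little-endian, the first byte is least significant, giving 0xE0F777.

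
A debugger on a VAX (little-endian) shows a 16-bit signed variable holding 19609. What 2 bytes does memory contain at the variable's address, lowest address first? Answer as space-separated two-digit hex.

19609 in hexadecimal, padded to 16 bits, is 0x4C99.
Split into bytes (most-significant first): 4C 99.
In little-endian order the low byte comes first in memory.
So at ascending addresses the bytes are 99 4C.

99 4C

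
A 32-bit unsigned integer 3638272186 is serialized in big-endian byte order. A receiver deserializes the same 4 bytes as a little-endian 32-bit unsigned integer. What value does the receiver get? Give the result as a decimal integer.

3131104216

3638272186 in 32-bit hexadecimal is 0xD8DBA0BA.
Stored big-endian, the bytes at ascending addresses are D8 DB A0 BA.
Read back as little-endian, the first byte is least significant, giving 0xBAA0DBD8.
0xBAA0DBD8 = 3131104216.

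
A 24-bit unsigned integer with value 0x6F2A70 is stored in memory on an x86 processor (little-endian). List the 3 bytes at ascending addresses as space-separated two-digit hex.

70 2A 6F

Split into bytes (most-significant first): 6F 2A 70.
Little-endian stores the least-significant byte at the lowest address.
So at ascending addresses the bytes are 70 2A 6F.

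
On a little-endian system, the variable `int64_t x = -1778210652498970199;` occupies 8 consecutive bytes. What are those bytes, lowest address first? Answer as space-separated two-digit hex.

Two's complement of -1778210652498970199 in 64 bits: 1778210652498970199 = 0x18AD792AC6044657; invert → 0xE75286D539FBB9A8; add 1 → 0xE75286D539FBB9A9.
Split into bytes (most-significant first): E7 52 86 D5 39 FB B9 A9.
In little-endian order the low byte comes first in memory.
So at ascending addresses the bytes are A9 B9 FB 39 D5 86 52 E7.

A9 B9 FB 39 D5 86 52 E7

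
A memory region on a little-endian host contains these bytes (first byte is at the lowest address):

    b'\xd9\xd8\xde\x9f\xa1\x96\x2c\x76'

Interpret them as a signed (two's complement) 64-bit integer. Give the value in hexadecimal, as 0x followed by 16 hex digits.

0x762C96A19FDED8D9

In little-endian order the low byte comes first in memory.
Reassemble most-significant byte first: 76 2C 96 A1 9F DE D8 D9 → 0x762C96A19FDED8D9.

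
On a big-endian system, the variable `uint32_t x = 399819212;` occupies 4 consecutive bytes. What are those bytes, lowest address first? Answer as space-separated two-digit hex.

17 D4 C1 CC

399819212 in hexadecimal, padded to 32 bits, is 0x17D4C1CC.
Split into bytes (most-significant first): 17 D4 C1 CC.
Big-endian: lowest address holds the most-significant byte.
So the memory order matches the most-significant-first order: 17 D4 C1 CC.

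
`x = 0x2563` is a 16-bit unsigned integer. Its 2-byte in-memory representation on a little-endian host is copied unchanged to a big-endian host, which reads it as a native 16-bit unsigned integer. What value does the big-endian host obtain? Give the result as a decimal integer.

25381

Stored little-endian, the bytes at ascending addresses are 63 25.
Read back as big-endian, the last byte is least significant, giving 0x6325.
0x6325 = 25381.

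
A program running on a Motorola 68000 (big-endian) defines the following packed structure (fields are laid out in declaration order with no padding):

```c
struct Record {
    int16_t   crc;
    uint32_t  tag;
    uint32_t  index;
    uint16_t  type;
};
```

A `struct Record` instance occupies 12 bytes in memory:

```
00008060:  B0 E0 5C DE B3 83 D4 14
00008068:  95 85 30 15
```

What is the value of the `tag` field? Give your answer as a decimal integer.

`tag` follows `crc` (2 bytes), so it starts at byte offset 2 and occupies 4 bytes.
Bytes at offsets 2..5: 5C DE B3 83.
Big-endian stores the most-significant byte at the lowest address.
The bytes are already most-significant first: 0x5CDEB383.
0x5CDEB383 = 1558098819.

1558098819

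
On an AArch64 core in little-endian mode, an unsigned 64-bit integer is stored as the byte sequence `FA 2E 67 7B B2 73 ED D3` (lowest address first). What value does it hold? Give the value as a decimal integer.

Little-endian stores the least-significant byte at the lowest address.
Reassemble most-significant byte first: D3 ED 73 B2 7B 67 2E FA → 0xD3ED73B27B672EFA.
0xD3ED73B27B672EFA = 15270989121894952698.

15270989121894952698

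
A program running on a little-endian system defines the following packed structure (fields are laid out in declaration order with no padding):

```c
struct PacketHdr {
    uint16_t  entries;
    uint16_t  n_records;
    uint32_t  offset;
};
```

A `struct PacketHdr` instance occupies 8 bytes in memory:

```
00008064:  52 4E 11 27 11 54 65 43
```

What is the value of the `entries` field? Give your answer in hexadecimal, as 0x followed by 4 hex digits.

0x4E52

`entries` is the first field, at byte offset 0, occupying 2 bytes.
Bytes at offsets 0..1: 52 4E.
Little-endian: lowest address holds the least-significant byte.
Reassemble most-significant byte first: 4E 52 → 0x4E52.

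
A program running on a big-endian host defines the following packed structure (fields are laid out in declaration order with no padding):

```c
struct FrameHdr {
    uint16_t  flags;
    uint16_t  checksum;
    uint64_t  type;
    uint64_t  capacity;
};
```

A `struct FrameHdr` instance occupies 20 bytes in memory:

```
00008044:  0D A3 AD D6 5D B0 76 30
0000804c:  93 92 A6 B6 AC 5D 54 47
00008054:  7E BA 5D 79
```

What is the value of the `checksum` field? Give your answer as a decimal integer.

`checksum` follows `flags` (2 bytes), so it starts at byte offset 2 and occupies 2 bytes.
Bytes at offsets 2..3: AD D6.
Big-endian: lowest address holds the most-significant byte.
The bytes are already most-significant first: 0xADD6.
0xADD6 = 44502.

44502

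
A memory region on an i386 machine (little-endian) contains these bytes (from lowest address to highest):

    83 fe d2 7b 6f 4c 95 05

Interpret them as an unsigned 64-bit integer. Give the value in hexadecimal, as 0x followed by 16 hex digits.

0x05954C6F7BD2FE83

Little-endian: lowest address holds the least-significant byte.
Reassemble most-significant byte first: 05 95 4C 6F 7B D2 FE 83 → 0x05954C6F7BD2FE83.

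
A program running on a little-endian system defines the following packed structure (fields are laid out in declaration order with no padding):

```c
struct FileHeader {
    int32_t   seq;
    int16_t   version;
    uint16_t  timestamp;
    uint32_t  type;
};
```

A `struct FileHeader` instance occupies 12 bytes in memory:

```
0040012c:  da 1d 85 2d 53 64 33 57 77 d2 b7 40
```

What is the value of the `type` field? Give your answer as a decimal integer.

1085788791

`type` follows `seq` (4 B), `version` (2 B), `timestamp` (2 B), so it starts at offset 4 + 2 + 2 = 8 and occupies 4 bytes.
Bytes at offsets 8..11: 77 D2 B7 40.
In little-endian order the low byte comes first in memory.
Reassemble most-significant byte first: 40 B7 D2 77 → 0x40B7D277.
0x40B7D277 = 1085788791.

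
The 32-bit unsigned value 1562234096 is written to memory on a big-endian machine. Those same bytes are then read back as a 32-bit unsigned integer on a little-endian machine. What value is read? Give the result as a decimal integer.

1562234096 in 32-bit hexadecimal is 0x5D1DCCF0.
Stored big-endian, the bytes at ascending addresses are 5D 1D CC F0.
Read back as little-endian, the first byte is least significant, giving 0xF0CC1D5D.
0xF0CC1D5D = 4039908701.

4039908701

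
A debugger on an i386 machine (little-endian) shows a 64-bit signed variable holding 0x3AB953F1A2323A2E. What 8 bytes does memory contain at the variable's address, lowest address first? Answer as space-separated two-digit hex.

Split into bytes (most-significant first): 3A B9 53 F1 A2 32 3A 2E.
Little-endian: lowest address holds the least-significant byte.
So at ascending addresses the bytes are 2E 3A 32 A2 F1 53 B9 3A.

2E 3A 32 A2 F1 53 B9 3A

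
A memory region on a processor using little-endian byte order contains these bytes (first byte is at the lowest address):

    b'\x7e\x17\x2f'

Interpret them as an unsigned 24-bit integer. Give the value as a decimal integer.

Little-endian: lowest address holds the least-significant byte.
Reassemble most-significant byte first: 2F 17 7E → 0x2F177E.
0x2F177E = 3086206.

3086206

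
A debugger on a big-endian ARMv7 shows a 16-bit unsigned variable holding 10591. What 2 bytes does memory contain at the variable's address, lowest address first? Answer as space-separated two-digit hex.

10591 in hexadecimal, padded to 16 bits, is 0x295F.
Split into bytes (most-significant first): 29 5F.
Big-endian: lowest address holds the most-significant byte.
So the memory order matches the most-significant-first order: 29 5F.

29 5F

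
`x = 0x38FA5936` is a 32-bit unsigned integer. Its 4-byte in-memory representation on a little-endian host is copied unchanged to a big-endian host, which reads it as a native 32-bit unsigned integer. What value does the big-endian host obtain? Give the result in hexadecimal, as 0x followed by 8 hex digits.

Stored little-endian, the bytes at ascending addresses are 36 59 FA 38.
Read back as big-endian, the last byte is least significant, giving 0x3659FA38.

0x3659FA38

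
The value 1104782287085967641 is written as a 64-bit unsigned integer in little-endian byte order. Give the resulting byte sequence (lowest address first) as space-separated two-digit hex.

1104782287085967641 in hexadecimal, padded to 64 bits, is 0x0F54F9A2FFE71919.
Split into bytes (most-significant first): 0F 54 F9 A2 FF E7 19 19.
In little-endian order the low byte comes first in memory.
So at ascending addresses the bytes are 19 19 E7 FF A2 F9 54 0F.

19 19 E7 FF A2 F9 54 0F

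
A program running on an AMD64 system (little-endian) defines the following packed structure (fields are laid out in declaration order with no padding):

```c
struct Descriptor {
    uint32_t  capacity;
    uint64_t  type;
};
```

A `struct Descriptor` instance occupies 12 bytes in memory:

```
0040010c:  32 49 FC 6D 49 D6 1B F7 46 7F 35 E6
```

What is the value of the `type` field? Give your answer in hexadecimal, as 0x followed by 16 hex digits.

`type` follows `capacity` (4 bytes), so it starts at byte offset 4 and occupies 8 bytes.
Bytes at offsets 4..11: 49 D6 1B F7 46 7F 35 E6.
Little-endian: lowest address holds the least-significant byte.
Reassemble most-significant byte first: E6 35 7F 46 F7 1B D6 49 → 0xE6357F46F71BD649.

0xE6357F46F71BD649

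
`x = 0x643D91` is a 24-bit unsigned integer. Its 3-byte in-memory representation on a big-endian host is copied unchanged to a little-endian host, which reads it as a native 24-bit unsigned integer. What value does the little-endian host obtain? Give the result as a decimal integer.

9518436

Stored big-endian, the bytes at ascending addresses are 64 3D 91.
Read back as little-endian, the first byte is least significant, giving 0x913D64.
0x913D64 = 9518436.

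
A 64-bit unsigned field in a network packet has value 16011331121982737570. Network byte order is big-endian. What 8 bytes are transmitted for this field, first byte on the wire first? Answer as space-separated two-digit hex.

DE 33 AC D2 E2 F0 0C A2

16011331121982737570 in hexadecimal, padded to 64 bits, is 0xDE33ACD2E2F00CA2.
Split into bytes (most-significant first): DE 33 AC D2 E2 F0 0C A2.
In big-endian order the high byte comes first in memory.
So the memory order matches the most-significant-first order: DE 33 AC D2 E2 F0 0C A2.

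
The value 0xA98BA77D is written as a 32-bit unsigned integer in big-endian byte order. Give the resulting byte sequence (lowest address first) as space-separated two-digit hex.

Split into bytes (most-significant first): A9 8B A7 7D.
Big-endian stores the most-significant byte at the lowest address.
So the memory order matches the most-significant-first order: A9 8B A7 7D.

A9 8B A7 7D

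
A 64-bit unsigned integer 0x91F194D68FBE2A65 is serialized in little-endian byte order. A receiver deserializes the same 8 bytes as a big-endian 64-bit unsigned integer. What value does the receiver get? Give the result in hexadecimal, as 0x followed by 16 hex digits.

Stored little-endian, the bytes at ascending addresses are 65 2A BE 8F D6 94 F1 91.
Read back as big-endian, the last byte is least significant, giving 0x652ABE8FD694F191.

0x652ABE8FD694F191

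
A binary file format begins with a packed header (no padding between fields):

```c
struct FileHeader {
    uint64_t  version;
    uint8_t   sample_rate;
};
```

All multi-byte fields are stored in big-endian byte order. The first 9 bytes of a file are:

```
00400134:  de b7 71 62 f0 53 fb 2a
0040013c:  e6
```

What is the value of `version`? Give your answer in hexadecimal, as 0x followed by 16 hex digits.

`version` is the first field, at byte offset 0, occupying 8 bytes.
Bytes at offsets 0..7: DE B7 71 62 F0 53 FB 2A.
Big-endian stores the most-significant byte at the lowest address.
The bytes are already most-significant first: 0xDEB77162F053FB2A.

0xDEB77162F053FB2A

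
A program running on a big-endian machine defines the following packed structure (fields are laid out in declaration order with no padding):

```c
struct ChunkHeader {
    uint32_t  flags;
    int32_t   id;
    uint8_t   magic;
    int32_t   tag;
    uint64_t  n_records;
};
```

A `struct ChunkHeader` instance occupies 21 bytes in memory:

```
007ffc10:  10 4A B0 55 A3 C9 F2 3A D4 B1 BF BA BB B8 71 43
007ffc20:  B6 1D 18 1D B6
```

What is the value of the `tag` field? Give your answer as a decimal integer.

-1312834885

`tag` follows `flags` (4 B), `id` (4 B), `magic` (1 B), so it starts at offset 4 + 4 + 1 = 9 and occupies 4 bytes.
Bytes at offsets 9..12: B1 BF BA BB.
Big-endian: lowest address holds the most-significant byte.
The bytes are already most-significant first: 0xB1BFBABB.
Top bit is set, so as a signed 32-bit value this is 0xB1BFBABB − 2^32 = -1312834885.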